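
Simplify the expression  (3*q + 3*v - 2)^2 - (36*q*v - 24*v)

After expansion: 9*q^2 - 18*q*v - 12*q + 9*v^2 + 12*v + 4 — a perfect-square trinomial.

(-3*q + 3*v + 2)^2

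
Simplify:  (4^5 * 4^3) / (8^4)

2^4

4^5 = 2^10; 4^3 = 2^6; 8^4 = 2^12
Combine exponents: 2^4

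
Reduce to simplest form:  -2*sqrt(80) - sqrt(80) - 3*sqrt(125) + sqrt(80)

2*sqrt(80) = 8*sqrt(5); sqrt(80) = 4*sqrt(5); 3*sqrt(125) = 15*sqrt(5); sqrt(80) = 4*sqrt(5)
Combine: (-8 - 4 - 15 + 4)·sqrt(5) = -23*sqrt(5)

-23*sqrt(5)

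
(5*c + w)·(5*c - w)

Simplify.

Product of conjugates: (P+Q)(P-Q) = P^2 - Q^2.

25*c² - w²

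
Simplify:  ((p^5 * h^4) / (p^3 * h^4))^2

p^4

Inside the bracket: p^2
Raise to the power 2: p^4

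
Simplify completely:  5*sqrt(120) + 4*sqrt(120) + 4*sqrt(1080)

42*sqrt(30)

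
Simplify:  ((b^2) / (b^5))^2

b^(-6)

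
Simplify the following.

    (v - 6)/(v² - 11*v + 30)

1/(v - 5)

Factor: v² - 11*v + 30 = (v - 6)·(v - 5)
Cancel the common factor (v - 6).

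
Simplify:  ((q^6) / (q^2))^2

q^8

Inside the bracket: q^4
Raise to the power 2: q^8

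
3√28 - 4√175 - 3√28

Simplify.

-20*√7

3√28 = 6*√7; 4√175 = 20*√7; 3√28 = 6*√7
Combine: (6 - 20 - 6)·√7 = -20*√7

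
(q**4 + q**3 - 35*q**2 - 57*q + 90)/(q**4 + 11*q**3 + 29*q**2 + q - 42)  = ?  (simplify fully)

Factor: q**4 + q**3 - 35*q**2 - 57*q + 90 = (q + 3)*(q + 5)*(q - 6)*(q - 1);  q**4 + 11*q**3 + 29*q**2 + q - 42 = (q + 7)*(q + 3)*(q - 1)*(q + 2)
Cancel the common factors (q + 3), (q - 1).

(q**2 - q - 30)/(q**2 + 9*q + 14)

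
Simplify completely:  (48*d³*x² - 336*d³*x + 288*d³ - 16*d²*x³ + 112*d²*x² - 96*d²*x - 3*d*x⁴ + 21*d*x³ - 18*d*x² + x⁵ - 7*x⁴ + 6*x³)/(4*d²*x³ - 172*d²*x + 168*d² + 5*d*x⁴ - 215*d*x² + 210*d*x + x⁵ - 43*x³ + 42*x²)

(12*d² - 7*d*x + x²)/(d*x + 7*d + x² + 7*x)

Factor: 48*d³*x² - 336*d³*x + 288*d³ - 16*d²*x³ + 112*d²*x² - 96*d²*x - 3*d*x⁴ + 21*d*x³ - 18*d*x² + x⁵ - 7*x⁴ + 6*x³ = (-4*d + x)·(4*d + x)·(x - 1)·(-3*d + x)·(x - 6);  4*d²*x³ - 172*d²*x + 168*d² + 5*d*x⁴ - 215*d*x² + 210*d*x + x⁵ - 43*x³ + 42*x² = (4*d + x)·(x - 1)·(x + 7)·(x - 6)·(d + x)
Cancel the common factors (x - 1), (x - 6), (4*d + x).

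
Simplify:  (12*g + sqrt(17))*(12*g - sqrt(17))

144*g^2 - 17

(12*g)^2 - (sqrt(17))^2 = 144*g^2 - 17.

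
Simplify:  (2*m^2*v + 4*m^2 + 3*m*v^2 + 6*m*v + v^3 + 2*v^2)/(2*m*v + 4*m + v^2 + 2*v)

m + v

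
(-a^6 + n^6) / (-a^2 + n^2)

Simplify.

a^4 + a^2*n^2 + n^4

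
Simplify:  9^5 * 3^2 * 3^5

3^17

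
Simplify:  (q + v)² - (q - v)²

4*q*v

Binomially expand both and collect terms in q, v.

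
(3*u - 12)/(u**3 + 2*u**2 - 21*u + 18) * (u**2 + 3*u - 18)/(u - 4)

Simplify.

3/(u - 1)

Factor: 3*u - 12 = 3*(u - 4);  u**3 + 2*u**2 - 21*u + 18 = (u + 6)*(u - 3)*(u - 1);  u**2 + 3*u - 18 = (u - 3)*(u + 6)
Cancel the common factors (u - 4), (u + 6), (u - 3).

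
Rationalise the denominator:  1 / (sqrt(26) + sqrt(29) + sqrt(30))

Group as (sqrt(29) + sqrt(30)) + sqrt(26); multiply by (sqrt(29) + sqrt(30)) - sqrt(26), then rationalise the remaining surd.

(-4*sqrt(5655) + 25*sqrt(30) + 27*sqrt(29) + 33*sqrt(26))/2391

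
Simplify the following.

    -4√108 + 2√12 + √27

4√108 = 24*√3; 2√12 = 4*√3; √27 = 3*√3
Combine: (-24 + 4 + 3)·√3 = -17*√3

-17*√3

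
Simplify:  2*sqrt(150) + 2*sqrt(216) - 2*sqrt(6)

2*sqrt(150) = 10*sqrt(6); 2*sqrt(216) = 12*sqrt(6); 2*sqrt(6) = 2*sqrt(6)
Combine: (10 + 12 - 2)·sqrt(6) = 20*sqrt(6)

20*sqrt(6)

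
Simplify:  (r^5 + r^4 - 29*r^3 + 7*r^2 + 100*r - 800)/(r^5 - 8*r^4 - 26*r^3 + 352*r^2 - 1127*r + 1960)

Factor: r^5 + r^4 - 29*r^3 + 7*r^2 + 100*r - 800 = (r + 4)*(r + 5)*(r - 5)*(r^2 - 3*r + 8);  r^5 - 8*r^4 - 26*r^3 + 352*r^2 - 1127*r + 1960 = (r + 7)*(r - 7)*(r - 5)*(r^2 - 3*r + 8)
Cancel the common factors (r^2 - 3*r + 8), (r - 5).

(r^2 + 9*r + 20)/(r^2 - 49)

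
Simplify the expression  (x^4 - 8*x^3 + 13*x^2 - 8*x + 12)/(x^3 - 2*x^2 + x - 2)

Factor: x^4 - 8*x^3 + 13*x^2 - 8*x + 12 = (x - 6)*(x^2 + 1)*(x - 2);  x^3 - 2*x^2 + x - 2 = (x - 2)*(x^2 + 1)
Cancel the common factors (x^2 + 1), (x - 2).

x - 6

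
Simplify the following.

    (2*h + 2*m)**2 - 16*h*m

Expanding gives 4*h**2 - 8*h*m + 4*m**2, a perfect square.

4*(h - m)**2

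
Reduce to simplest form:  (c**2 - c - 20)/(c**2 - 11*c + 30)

Factor: c**2 - c - 20 = (c - 5)*(c + 4);  c**2 - 11*c + 30 = (c - 6)*(c - 5)
Cancel the common factor (c - 5).

(c + 4)/(c - 6)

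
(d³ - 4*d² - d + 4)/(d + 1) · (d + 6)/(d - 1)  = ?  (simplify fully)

Factor: d³ - 4*d² - d + 4 = (d - 1)·(d - 4)·(d + 1)
Cancel the common factors (d - 1), (d + 1).

d² + 2*d - 24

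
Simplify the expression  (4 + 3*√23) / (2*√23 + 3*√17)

Multiply numerator and denominator by -3*√17 + 2*√23.
Denominator becomes -61; numerator becomes -9*√391 - 12*√17 + 8*√23 + 138.

(-138 - 8*√23 + 12*√17 + 9*√391)/61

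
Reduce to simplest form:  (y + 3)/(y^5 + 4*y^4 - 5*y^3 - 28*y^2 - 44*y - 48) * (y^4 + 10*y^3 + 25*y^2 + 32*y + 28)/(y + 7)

Factor: y^5 + 4*y^4 - 5*y^3 - 28*y^2 - 44*y - 48 = (y - 3)*(y + 4)*(y + 2)*(y^2 + y + 2);  y^4 + 10*y^3 + 25*y^2 + 32*y + 28 = (y^2 + y + 2)*(y + 7)*(y + 2)
Cancel the common factors (y^2 + y + 2), (y + 2), (y + 7).

(y + 3)/(y^2 + y - 12)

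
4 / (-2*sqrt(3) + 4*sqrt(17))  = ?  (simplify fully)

(2*sqrt(3) + 4*sqrt(17))/65

Multiply numerator and denominator by 2*sqrt(3) + 4*sqrt(17).
Denominator becomes 260; numerator becomes 8*sqrt(3) + 16*sqrt(17).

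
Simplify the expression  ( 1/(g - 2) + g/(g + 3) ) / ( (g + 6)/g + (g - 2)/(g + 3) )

Numerator: 1/(g - 2) + g/(g + 3) = (g^2 - g + 3)/(g^2 + g - 6)
Denominator: (g + 6)/g + (g - 2)/(g + 3) = (2*g^2 + 7*g + 18)/(g^2 + 3*g)
Divide: ((g^2 - g + 3)/(g^2 + g - 6)) · ((g^2 + 3*g)/(2*g^2 + 7*g + 18)) = (g^3 - g^2 + 3*g)/(2*g^3 + 3*g^2 + 4*g - 36)

(g^3 - g^2 + 3*g)/(2*g^3 + 3*g^2 + 4*g - 36)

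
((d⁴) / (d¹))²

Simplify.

Inside the bracket: d³
Raise to the power 2: d⁶

d⁶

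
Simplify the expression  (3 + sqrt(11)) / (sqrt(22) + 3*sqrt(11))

(-11*sqrt(2) - 3*sqrt(22) + 9*sqrt(11) + 33)/77

Multiply numerator and denominator by -sqrt(22) + 3*sqrt(11).
Denominator becomes 77; numerator becomes -11*sqrt(2) - 3*sqrt(22) + 9*sqrt(11) + 33.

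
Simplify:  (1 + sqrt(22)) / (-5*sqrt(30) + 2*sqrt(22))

Multiply numerator and denominator by 2*sqrt(22) + 5*sqrt(30).
Denominator becomes -662; numerator becomes 2*sqrt(22) + 5*sqrt(30) + 44 + 10*sqrt(165).

(-10*sqrt(165) - 44 - 5*sqrt(30) - 2*sqrt(22))/662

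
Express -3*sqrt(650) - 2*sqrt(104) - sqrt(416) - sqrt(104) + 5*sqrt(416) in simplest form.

-5*sqrt(26)

3*sqrt(650) = 15*sqrt(26); 2*sqrt(104) = 4*sqrt(26); sqrt(416) = 4*sqrt(26); sqrt(104) = 2*sqrt(26); 5*sqrt(416) = 20*sqrt(26)
Combine: (-15 - 4 - 4 - 2 + 20)·sqrt(26) = -5*sqrt(26)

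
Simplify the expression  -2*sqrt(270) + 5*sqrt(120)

2*sqrt(270) = 6*sqrt(30); 5*sqrt(120) = 10*sqrt(30)
Combine: (-6 + 10)·sqrt(30) = 4*sqrt(30)

4*sqrt(30)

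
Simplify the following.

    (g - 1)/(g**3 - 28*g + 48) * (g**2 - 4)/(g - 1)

Factor: g**3 - 28*g + 48 = (g + 6)*(g - 4)*(g - 2);  g**2 - 4 = (g + 2)*(g - 2)
Cancel the common factors (g - 1), (g - 2).

(g + 2)/(g**2 + 2*g - 24)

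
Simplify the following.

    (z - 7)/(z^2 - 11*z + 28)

1/(z - 4)

Factor: z^2 - 11*z + 28 = (z - 4)*(z - 7)
Cancel the common factor (z - 7).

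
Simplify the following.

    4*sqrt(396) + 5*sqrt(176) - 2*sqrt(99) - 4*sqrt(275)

4*sqrt(396) = 24*sqrt(11); 5*sqrt(176) = 20*sqrt(11); 2*sqrt(99) = 6*sqrt(11); 4*sqrt(275) = 20*sqrt(11)
Combine: (24 + 20 - 6 - 20)·sqrt(11) = 18*sqrt(11)

18*sqrt(11)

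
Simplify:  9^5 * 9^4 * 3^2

3^20

9^5 = 3^10; 9^4 = 3^8; 3^2 = 3^2
Combine exponents: 3^20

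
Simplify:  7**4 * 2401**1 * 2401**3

7**20

7**4 = 7**4; 2401**1 = 7**4; 2401**3 = 7**12
Combine exponents: 7**20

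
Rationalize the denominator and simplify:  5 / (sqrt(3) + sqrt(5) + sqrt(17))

Group as (sqrt(3) + sqrt(5)) + sqrt(17); multiply by (sqrt(3) + sqrt(5)) - sqrt(17), then rationalise the remaining surd.

(-75*sqrt(5) - 95*sqrt(3) + 10*sqrt(255) + 45*sqrt(17))/21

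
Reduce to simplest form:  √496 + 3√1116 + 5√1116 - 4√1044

-24*√29 + 52*√31

√496 = 4*√31; 3√1116 = 18*√31; 5√1116 = 30*√31; 4√1044 = 24*√29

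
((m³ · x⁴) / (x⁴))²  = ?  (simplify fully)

Inside the bracket: m³
Raise to the power 2: m⁶

m⁶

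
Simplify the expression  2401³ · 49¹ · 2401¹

2401³ = 7^12; 49¹ = 7^2; 2401¹ = 7^4
Combine exponents: 7^18

7^18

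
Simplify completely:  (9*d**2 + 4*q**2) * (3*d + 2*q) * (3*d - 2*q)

Telescope via difference of squares: ((3*d)+(2*q))((3*d)-(2*q)) = 9*d**2 - 4*q**2, then repeat with the next factor.

81*d**4 - 16*q**4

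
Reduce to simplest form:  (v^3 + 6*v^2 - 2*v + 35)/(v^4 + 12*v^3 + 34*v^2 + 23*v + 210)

1/(v + 6)

Factor: v^3 + 6*v^2 - 2*v + 35 = (v^2 - v + 5)*(v + 7);  v^4 + 12*v^3 + 34*v^2 + 23*v + 210 = (v + 6)*(v + 7)*(v^2 - v + 5)
Cancel the common factors (v^2 - v + 5), (v + 7).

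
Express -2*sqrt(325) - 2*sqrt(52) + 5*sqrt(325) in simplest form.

2*sqrt(325) = 10*sqrt(13); 2*sqrt(52) = 4*sqrt(13); 5*sqrt(325) = 25*sqrt(13)
Combine: (-10 - 4 + 25)·sqrt(13) = 11*sqrt(13)

11*sqrt(13)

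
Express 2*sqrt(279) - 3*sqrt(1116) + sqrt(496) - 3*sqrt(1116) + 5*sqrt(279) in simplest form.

-11*sqrt(31)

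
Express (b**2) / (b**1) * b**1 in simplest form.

b**2

Quotient: b**1
Multiply by b**1: add exponents.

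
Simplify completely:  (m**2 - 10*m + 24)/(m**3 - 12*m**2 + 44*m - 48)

1/(m - 2)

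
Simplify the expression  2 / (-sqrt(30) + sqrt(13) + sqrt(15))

Group as (sqrt(13) + sqrt(15)) - sqrt(30); multiply by (sqrt(13) + sqrt(15)) + sqrt(30), then rationalise the remaining surd.

(sqrt(30) + 14*sqrt(15) + 16*sqrt(13) + 15*sqrt(26))/194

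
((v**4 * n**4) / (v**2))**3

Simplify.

n**12*v**6

Inside the bracket: v**2 * n**4
Raise to the power 3: v**6 * n**12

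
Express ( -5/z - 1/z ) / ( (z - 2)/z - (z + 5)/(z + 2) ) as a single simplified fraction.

(6*z + 12)/(5*z + 4)

Numerator: -5/z - 1/z = -6/z
Denominator: (z - 2)/z - (z + 5)/(z + 2) = (-5*z - 4)/(z^2 + 2*z)
Divide: (-6/z) · ((z^2 + 2*z)/(-5*z - 4)) = (6*z + 12)/(5*z + 4)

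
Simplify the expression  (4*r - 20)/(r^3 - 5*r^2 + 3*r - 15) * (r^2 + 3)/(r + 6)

Factor: 4*r - 20 = 4*(r - 5);  r^3 - 5*r^2 + 3*r - 15 = (r - 5)*(r^2 + 3)
Cancel the common factors (r^2 + 3), (r - 5).

4/(r + 6)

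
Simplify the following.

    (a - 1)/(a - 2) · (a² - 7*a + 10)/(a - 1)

Factor: a² - 7*a + 10 = (a - 2)·(a - 5)
Cancel the common factors (a - 1), (a - 2).

a - 5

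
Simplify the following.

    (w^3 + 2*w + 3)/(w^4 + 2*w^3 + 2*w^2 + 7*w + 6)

1/(w + 2)

Factor: w^3 + 2*w + 3 = (w^2 - w + 3)*(w + 1);  w^4 + 2*w^3 + 2*w^2 + 7*w + 6 = (w + 1)*(w^2 - w + 3)*(w + 2)
Cancel the common factors (w^2 - w + 3), (w + 1).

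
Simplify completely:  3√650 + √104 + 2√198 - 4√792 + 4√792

3√650 = 15*√26; √104 = 2*√26; 2√198 = 6*√22; 4√792 = 24*√22; 4√792 = 24*√22

6*√22 + 17*√26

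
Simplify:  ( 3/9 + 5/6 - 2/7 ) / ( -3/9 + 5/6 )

37/21

Numerator: 3/9 + 5/6 - 2/7 = 37/42
Denominator: -3/9 + 5/6 = 1/2
Divide: (37/42) · (2) = 37/21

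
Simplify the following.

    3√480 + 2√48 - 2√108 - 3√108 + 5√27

-7*√3 + 12*√30

3√480 = 12*√30; 2√48 = 8*√3; 2√108 = 12*√3; 3√108 = 18*√3; 5√27 = 15*√3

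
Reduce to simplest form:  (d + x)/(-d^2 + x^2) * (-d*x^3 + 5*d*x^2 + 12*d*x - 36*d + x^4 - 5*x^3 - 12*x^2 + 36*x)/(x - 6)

Factor: -d^2 + x^2 = (-d + x)*(d + x);  -d*x^3 + 5*d*x^2 + 12*d*x - 36*d + x^4 - 5*x^3 - 12*x^2 + 36*x = (x - 6)*(x + 3)*(-d + x)*(x - 2)
Cancel the common factors (-d + x), (d + x), (x - 6).

x^2 + x - 6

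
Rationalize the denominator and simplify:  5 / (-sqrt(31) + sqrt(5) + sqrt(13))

Group as (sqrt(5) + sqrt(13)) - sqrt(31); multiply by (sqrt(5) + sqrt(13)) + sqrt(31), then rationalise the remaining surd.

(65*sqrt(31) + 115*sqrt(13) + 195*sqrt(5) + 10*sqrt(2015))/91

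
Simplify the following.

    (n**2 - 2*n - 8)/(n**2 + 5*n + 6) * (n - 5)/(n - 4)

Factor: n**2 - 2*n - 8 = (n + 2)*(n - 4);  n**2 + 5*n + 6 = (n + 2)*(n + 3)
Cancel the common factors (n + 2), (n - 4).

(n - 5)/(n + 3)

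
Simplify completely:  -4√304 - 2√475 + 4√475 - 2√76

4√304 = 16*√19; 2√475 = 10*√19; 4√475 = 20*√19; 2√76 = 4*√19
Combine: (-16 - 10 + 20 - 4)·√19 = -10*√19

-10*√19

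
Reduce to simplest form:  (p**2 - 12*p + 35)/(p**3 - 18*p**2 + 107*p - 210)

1/(p - 6)

Factor: p**2 - 12*p + 35 = (p - 7)*(p - 5);  p**3 - 18*p**2 + 107*p - 210 = (p - 5)*(p - 7)*(p - 6)
Cancel the common factors (p - 7), (p - 5).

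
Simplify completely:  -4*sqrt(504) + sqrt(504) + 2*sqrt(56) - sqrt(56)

-16*sqrt(14)

4*sqrt(504) = 24*sqrt(14); sqrt(504) = 6*sqrt(14); 2*sqrt(56) = 4*sqrt(14); sqrt(56) = 2*sqrt(14)
Combine: (-24 + 6 + 4 - 2)·sqrt(14) = -16*sqrt(14)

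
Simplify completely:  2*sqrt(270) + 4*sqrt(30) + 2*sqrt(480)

2*sqrt(270) = 6*sqrt(30); 4*sqrt(30) = 4*sqrt(30); 2*sqrt(480) = 8*sqrt(30)
Combine: (6 + 4 + 8)·sqrt(30) = 18*sqrt(30)

18*sqrt(30)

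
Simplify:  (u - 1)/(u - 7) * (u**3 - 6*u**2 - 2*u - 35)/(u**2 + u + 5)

u - 1

Factor: u**3 - 6*u**2 - 2*u - 35 = (u**2 + u + 5)*(u - 7)
Cancel the common factors (u**2 + u + 5), (u - 7).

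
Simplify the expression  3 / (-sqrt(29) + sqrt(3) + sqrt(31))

Group as (sqrt(3) + sqrt(31)) - sqrt(29); multiply by (sqrt(3) + sqrt(31)) + sqrt(29), then rationalise the remaining surd.

(-15*sqrt(29) + 3*sqrt(31) + 171*sqrt(3) + 6*sqrt(2697))/347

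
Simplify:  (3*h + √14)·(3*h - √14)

(3*h)^2 - (√14)^2 = 9*h² - 14.

9*h² - 14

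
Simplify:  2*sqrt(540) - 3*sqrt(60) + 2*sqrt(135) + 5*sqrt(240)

2*sqrt(540) = 12*sqrt(15); 3*sqrt(60) = 6*sqrt(15); 2*sqrt(135) = 6*sqrt(15); 5*sqrt(240) = 20*sqrt(15)
Combine: (12 - 6 + 6 + 20)·sqrt(15) = 32*sqrt(15)

32*sqrt(15)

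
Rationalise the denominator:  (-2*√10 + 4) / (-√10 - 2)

Multiply numerator and denominator by -2 + √10.
Denominator becomes -6; numerator becomes -28 + 8*√10.

(-4*√10 + 14)/3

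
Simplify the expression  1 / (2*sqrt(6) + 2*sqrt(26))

Multiply numerator and denominator by -2*sqrt(6) + 2*sqrt(26).
Denominator becomes 80; numerator becomes -2*sqrt(6) + 2*sqrt(26).

(-sqrt(6) + sqrt(26))/40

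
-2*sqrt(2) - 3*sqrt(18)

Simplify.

-11*sqrt(2)

2*sqrt(2) = 2*sqrt(2); 3*sqrt(18) = 9*sqrt(2)
Combine: (-2 - 9)·sqrt(2) = -11*sqrt(2)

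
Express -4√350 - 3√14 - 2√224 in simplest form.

4√350 = 20*√14; 3√14 = 3*√14; 2√224 = 8*√14
Combine: (-20 - 3 - 8)·√14 = -31*√14

-31*√14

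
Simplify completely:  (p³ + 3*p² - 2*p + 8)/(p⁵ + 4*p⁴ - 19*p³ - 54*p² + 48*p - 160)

1/(p² + p - 20)

Factor: p³ + 3*p² - 2*p + 8 = (p + 4)·(p² - p + 2);  p⁵ + 4*p⁴ - 19*p³ - 54*p² + 48*p - 160 = (p - 4)·(p + 4)·(p + 5)·(p² - p + 2)
Cancel the common factors (p² - p + 2), (p + 4).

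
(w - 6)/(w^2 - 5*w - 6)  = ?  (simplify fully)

1/(w + 1)

Factor: w^2 - 5*w - 6 = (w + 1)*(w - 6)
Cancel the common factor (w - 6).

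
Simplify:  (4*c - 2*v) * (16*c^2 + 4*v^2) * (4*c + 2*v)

Pair the conjugate factors: ((4*c)+(2*v))((4*c)-(2*v)) = 16*c^2 - 4*v^2, then repeat with the next factor.

256*c^4 - 16*v^4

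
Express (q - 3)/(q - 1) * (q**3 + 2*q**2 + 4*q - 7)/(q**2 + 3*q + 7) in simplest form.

q - 3

Factor: q**3 + 2*q**2 + 4*q - 7 = (q**2 + 3*q + 7)*(q - 1)
Cancel the common factors (q**2 + 3*q + 7), (q - 1).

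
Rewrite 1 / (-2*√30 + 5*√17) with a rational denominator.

Multiply numerator and denominator by 2*√30 + 5*√17.
Denominator becomes 305; numerator becomes 2*√30 + 5*√17.

(2*√30 + 5*√17)/305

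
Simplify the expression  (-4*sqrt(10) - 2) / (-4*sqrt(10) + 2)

(4*sqrt(10) + 41)/39

Multiply numerator and denominator by 2 + 4*sqrt(10).
Denominator becomes -156; numerator becomes -164 - 16*sqrt(10).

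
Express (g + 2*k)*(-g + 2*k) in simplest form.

-g^2 + 4*k^2

Product of conjugates: (P+Q)(P-Q) = P^2 - Q^2.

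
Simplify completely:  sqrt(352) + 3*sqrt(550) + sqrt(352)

23*sqrt(22)

sqrt(352) = 4*sqrt(22); 3*sqrt(550) = 15*sqrt(22); sqrt(352) = 4*sqrt(22)
Combine: (4 + 15 + 4)·sqrt(22) = 23*sqrt(22)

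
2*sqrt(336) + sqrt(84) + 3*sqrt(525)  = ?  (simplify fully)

25*sqrt(21)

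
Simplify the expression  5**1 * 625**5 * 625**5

5**41

5**1 = 5**1; 625**5 = 5**20; 625**5 = 5**20
Combine exponents: 5**41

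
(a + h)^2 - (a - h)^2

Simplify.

4*a*h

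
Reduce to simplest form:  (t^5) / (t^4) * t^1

t^2

Quotient: t^1
Multiply by t^1: add exponents.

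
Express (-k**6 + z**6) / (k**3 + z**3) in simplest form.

Difference of sixth powers: factor out (k**3 + z**3).

-k**3 + z**3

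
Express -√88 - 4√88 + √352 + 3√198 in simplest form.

3*√22

√88 = 2*√22; 4√88 = 8*√22; √352 = 4*√22; 3√198 = 9*√22
Combine: (-2 - 8 + 4 + 9)·√22 = 3*√22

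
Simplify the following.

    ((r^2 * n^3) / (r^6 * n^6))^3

Inside the bracket: (r^-4) * (n^-3)
Raise to the power 3: (r^-12) * (n^-9)

1/(n^9*r^12)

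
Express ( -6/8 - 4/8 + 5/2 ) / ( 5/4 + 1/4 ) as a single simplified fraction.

Numerator: -6/8 - 4/8 + 5/2 = 5/4
Denominator: 5/4 + 1/4 = 3/2
Divide: (5/4) · (2/3) = 5/6

5/6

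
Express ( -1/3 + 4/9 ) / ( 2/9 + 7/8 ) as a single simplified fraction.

8/79

Numerator: -1/3 + 4/9 = 1/9
Denominator: 2/9 + 7/8 = 79/72
Divide: (1/9) · (72/79) = 8/79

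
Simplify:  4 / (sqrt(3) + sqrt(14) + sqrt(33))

(-11*sqrt(14) - 22*sqrt(3) + 3*sqrt(154) + 8*sqrt(33))/11

Group as (sqrt(3) + sqrt(14)) + sqrt(33); multiply by (sqrt(3) + sqrt(14)) - sqrt(33), then rationalise the remaining surd.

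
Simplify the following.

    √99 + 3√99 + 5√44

22*√11

√99 = 3*√11; 3√99 = 9*√11; 5√44 = 10*√11
Combine: (3 + 9 + 10)·√11 = 22*√11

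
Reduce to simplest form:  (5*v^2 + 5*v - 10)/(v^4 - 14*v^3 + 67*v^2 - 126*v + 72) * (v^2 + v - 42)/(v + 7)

Factor: 5*v^2 + 5*v - 10 = 5*(v - 1)*(v + 2);  v^4 - 14*v^3 + 67*v^2 - 126*v + 72 = (v - 6)*(v - 3)*(v - 1)*(v - 4);  v^2 + v - 42 = (v - 6)*(v + 7)
Cancel the common factors (v - 1), (v - 6), (v + 7).

(5*v + 10)/(v^2 - 7*v + 12)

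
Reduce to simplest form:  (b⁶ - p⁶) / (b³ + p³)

b³ - p³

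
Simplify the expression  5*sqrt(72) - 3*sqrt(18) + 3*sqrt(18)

5*sqrt(72) = 30*sqrt(2); 3*sqrt(18) = 9*sqrt(2); 3*sqrt(18) = 9*sqrt(2)
Combine: (30 - 9 + 9)·sqrt(2) = 30*sqrt(2)

30*sqrt(2)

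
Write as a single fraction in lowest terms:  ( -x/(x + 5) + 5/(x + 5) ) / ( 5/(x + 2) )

(-x**2 + 3*x + 10)/(5*x + 25)

Numerator: -x/(x + 5) + 5/(x + 5) = (-x + 5)/(x + 5)
Denominator: 5/(x + 2) = 5/(x + 2)
Divide: ((-x + 5)/(x + 5)) · (x/5 + 2/5) = (-x**2 + 3*x + 10)/(5*x + 25)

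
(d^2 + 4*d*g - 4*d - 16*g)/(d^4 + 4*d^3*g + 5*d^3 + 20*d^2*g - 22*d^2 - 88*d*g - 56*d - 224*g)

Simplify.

1/(d^2 + 9*d + 14)

Factor: d^2 + 4*d*g - 4*d - 16*g = (d - 4)*(d + 4*g);  d^4 + 4*d^3*g + 5*d^3 + 20*d^2*g - 22*d^2 - 88*d*g - 56*d - 224*g = (d - 4)*(d + 4*g)*(d + 7)*(d + 2)
Cancel the common factors (d - 4), (d + 4*g).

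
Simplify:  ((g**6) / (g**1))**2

Inside the bracket: g**5
Raise to the power 2: g**10

g**10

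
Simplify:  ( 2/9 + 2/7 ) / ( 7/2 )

64/441

Numerator: 2/9 + 2/7 = 32/63
Denominator: 7/2 = 7/2
Divide: (32/63) · (2/7) = 64/441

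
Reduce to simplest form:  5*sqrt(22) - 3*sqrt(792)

-13*sqrt(22)

5*sqrt(22) = 5*sqrt(22); 3*sqrt(792) = 18*sqrt(22)
Combine: (5 - 18)·sqrt(22) = -13*sqrt(22)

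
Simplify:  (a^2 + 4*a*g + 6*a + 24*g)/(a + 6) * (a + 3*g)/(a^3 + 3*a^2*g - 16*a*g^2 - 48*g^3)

1/(a - 4*g)

Factor: a^2 + 4*a*g + 6*a + 24*g = (a + 4*g)*(a + 6);  a^3 + 3*a^2*g - 16*a*g^2 - 48*g^3 = (a - 4*g)*(a + 4*g)*(a + 3*g)
Cancel the common factors (a + 4*g), (a + 6), (a + 3*g).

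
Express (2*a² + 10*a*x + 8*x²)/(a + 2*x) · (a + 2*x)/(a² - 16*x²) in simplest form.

(-2*a - 2*x)/(-a + 4*x)

Factor: 2*a² + 10*a*x + 8*x² = 2·(a + x)·(a + 4*x);  a² - 16*x² = (a - 4*x)·(a + 4*x)
Cancel the common factors (a + 4*x), (a + 2*x).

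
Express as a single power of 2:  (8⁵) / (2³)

8⁵ = 2^15; 2³ = 2^3
Combine exponents: 2^12

2^12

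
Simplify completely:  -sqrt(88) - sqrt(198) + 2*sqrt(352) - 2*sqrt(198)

sqrt(88) = 2*sqrt(22); sqrt(198) = 3*sqrt(22); 2*sqrt(352) = 8*sqrt(22); 2*sqrt(198) = 6*sqrt(22)
Combine: (-2 - 3 + 8 - 6)·sqrt(22) = -3*sqrt(22)

-3*sqrt(22)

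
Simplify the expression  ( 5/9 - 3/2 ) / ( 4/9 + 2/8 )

Numerator: 5/9 - 3/2 = -17/18
Denominator: 4/9 + 2/8 = 25/36
Divide: (-17/18) · (36/25) = -34/25

-34/25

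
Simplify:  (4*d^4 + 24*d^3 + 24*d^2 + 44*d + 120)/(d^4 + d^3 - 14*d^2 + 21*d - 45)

(4*d + 8)/(d - 3)

Factor: 4*d^4 + 24*d^3 + 24*d^2 + 44*d + 120 = 4*(d + 5)*(d^2 - d + 3)*(d + 2);  d^4 + d^3 - 14*d^2 + 21*d - 45 = (d + 5)*(d - 3)*(d^2 - d + 3)
Cancel the common factors (d^2 - d + 3), (d + 5).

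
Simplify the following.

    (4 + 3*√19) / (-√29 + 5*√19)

(4*√29 + 3*√551 + 20*√19 + 285)/446

Multiply numerator and denominator by √29 + 5*√19.
Denominator becomes 446; numerator becomes 4*√29 + 3*√551 + 20*√19 + 285.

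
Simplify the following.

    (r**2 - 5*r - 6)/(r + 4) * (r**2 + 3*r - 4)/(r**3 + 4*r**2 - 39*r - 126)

(r**2 - 1)/(r**2 + 10*r + 21)

Factor: r**2 - 5*r - 6 = (r + 1)*(r - 6);  r**2 + 3*r - 4 = (r + 4)*(r - 1);  r**3 + 4*r**2 - 39*r - 126 = (r + 7)*(r - 6)*(r + 3)
Cancel the common factors (r + 4), (r - 6).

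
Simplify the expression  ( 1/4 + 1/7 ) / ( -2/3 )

Numerator: 1/4 + 1/7 = 11/28
Denominator: -2/3 = -2/3
Divide: (11/28) · (-3/2) = -33/56

-33/56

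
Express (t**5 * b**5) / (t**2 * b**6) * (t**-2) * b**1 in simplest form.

t

Quotient: t**3 * (b**-1)
Multiply by (t**-2) * b**1: add exponents.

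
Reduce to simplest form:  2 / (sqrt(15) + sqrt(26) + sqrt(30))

Group as (sqrt(26) + sqrt(30)) + sqrt(15); multiply by (sqrt(26) + sqrt(30)) - sqrt(15), then rationalise the remaining surd.

(-120*sqrt(13) + 22*sqrt(30) + 38*sqrt(26) + 82*sqrt(15))/1439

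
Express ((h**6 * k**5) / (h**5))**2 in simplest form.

Inside the bracket: h**1 * k**5
Raise to the power 2: h**2 * k**10

h**2*k**10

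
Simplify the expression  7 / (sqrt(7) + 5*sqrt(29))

Multiply numerator and denominator by -sqrt(7) + 5*sqrt(29).
Denominator becomes 718; numerator becomes -7*sqrt(7) + 35*sqrt(29).

(-7*sqrt(7) + 35*sqrt(29))/718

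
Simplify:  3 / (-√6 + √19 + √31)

(-22*√6 - 3*√31 + 9*√19 + √3534)/70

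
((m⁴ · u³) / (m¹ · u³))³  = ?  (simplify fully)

m⁹

Inside the bracket: m³
Raise to the power 3: m⁹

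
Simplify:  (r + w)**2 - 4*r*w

After expansion: r**2 - 2*r*w + w**2 — a perfect-square trinomial.

(r - w)**2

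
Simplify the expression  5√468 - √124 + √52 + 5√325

5√468 = 30*√13; √124 = 2*√31; √52 = 2*√13; 5√325 = 25*√13

-2*√31 + 57*√13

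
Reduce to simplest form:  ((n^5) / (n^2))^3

Inside the bracket: n^3
Raise to the power 3: n^9

n^9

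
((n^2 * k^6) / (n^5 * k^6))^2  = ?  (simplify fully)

n^(-6)

Inside the bracket: (n^-3)
Raise to the power 2: (n^-6)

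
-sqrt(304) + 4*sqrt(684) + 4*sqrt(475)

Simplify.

40*sqrt(19)

sqrt(304) = 4*sqrt(19); 4*sqrt(684) = 24*sqrt(19); 4*sqrt(475) = 20*sqrt(19)
Combine: (-4 + 24 + 20)·sqrt(19) = 40*sqrt(19)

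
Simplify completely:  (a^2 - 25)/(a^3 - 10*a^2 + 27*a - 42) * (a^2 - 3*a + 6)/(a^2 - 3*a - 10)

(a + 5)/(a^2 - 5*a - 14)

Factor: a^2 - 25 = (a + 5)*(a - 5);  a^3 - 10*a^2 + 27*a - 42 = (a^2 - 3*a + 6)*(a - 7);  a^2 - 3*a - 10 = (a + 2)*(a - 5)
Cancel the common factors (a^2 - 3*a + 6), (a - 5).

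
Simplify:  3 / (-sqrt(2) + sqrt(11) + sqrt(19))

Group as (sqrt(11) + sqrt(19)) - sqrt(2); multiply by (sqrt(11) + sqrt(19)) + sqrt(2), then rationalise the remaining surd.

(-42*sqrt(2) - 9*sqrt(19) + 15*sqrt(11) + 3*sqrt(418))/26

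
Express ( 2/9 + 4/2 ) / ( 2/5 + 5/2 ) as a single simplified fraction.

Numerator: 2/9 + 4/2 = 20/9
Denominator: 2/5 + 5/2 = 29/10
Divide: (20/9) · (10/29) = 200/261

200/261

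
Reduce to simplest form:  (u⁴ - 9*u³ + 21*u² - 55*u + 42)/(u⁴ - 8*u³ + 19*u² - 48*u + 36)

(u - 7)/(u - 6)

Factor: u⁴ - 9*u³ + 21*u² - 55*u + 42 = (u² - u + 6)·(u - 7)·(u - 1);  u⁴ - 8*u³ + 19*u² - 48*u + 36 = (u - 6)·(u² - u + 6)·(u - 1)
Cancel the common factors (u² - u + 6), (u - 1).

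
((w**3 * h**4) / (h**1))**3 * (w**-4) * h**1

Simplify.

Inside the bracket: w**3 * h**3
Raise to the power 3: w**9 * h**9
Multiply by (w**-4) * h**1: add exponents.

h**10*w**5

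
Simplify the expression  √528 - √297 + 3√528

13*√33

√528 = 4*√33; √297 = 3*√33; 3√528 = 12*√33
Combine: (4 - 3 + 12)·√33 = 13*√33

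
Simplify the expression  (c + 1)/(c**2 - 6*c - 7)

1/(c - 7)

Factor: c**2 - 6*c - 7 = (c + 1)*(c - 7)
Cancel the common factor (c + 1).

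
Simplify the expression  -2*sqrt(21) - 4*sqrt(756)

2*sqrt(21) = 2*sqrt(21); 4*sqrt(756) = 24*sqrt(21)
Combine: (-2 - 24)·sqrt(21) = -26*sqrt(21)

-26*sqrt(21)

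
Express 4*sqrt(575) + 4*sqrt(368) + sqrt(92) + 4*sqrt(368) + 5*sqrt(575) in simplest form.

79*sqrt(23)

4*sqrt(575) = 20*sqrt(23); 4*sqrt(368) = 16*sqrt(23); sqrt(92) = 2*sqrt(23); 4*sqrt(368) = 16*sqrt(23); 5*sqrt(575) = 25*sqrt(23)
Combine: (20 + 16 + 2 + 16 + 25)·sqrt(23) = 79*sqrt(23)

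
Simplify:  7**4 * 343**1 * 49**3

7**4 = 7**4; 343**1 = 7**3; 49**3 = 7**6
Combine exponents: 7**13

7**13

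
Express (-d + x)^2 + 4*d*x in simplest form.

Expanding gives d^2 + 2*d*x + x^2, a perfect square.

(d + x)^2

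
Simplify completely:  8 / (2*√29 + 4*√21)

Multiply numerator and denominator by -4*√21 + 2*√29.
Denominator becomes -220; numerator becomes -32*√21 + 16*√29.

(-4*√29 + 8*√21)/55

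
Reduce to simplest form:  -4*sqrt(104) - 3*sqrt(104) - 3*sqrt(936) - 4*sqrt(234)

4*sqrt(104) = 8*sqrt(26); 3*sqrt(104) = 6*sqrt(26); 3*sqrt(936) = 18*sqrt(26); 4*sqrt(234) = 12*sqrt(26)
Combine: (-8 - 6 - 18 - 12)·sqrt(26) = -44*sqrt(26)

-44*sqrt(26)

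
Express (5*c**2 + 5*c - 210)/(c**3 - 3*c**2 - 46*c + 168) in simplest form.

Factor: 5*c**2 + 5*c - 210 = 5*(c + 7)*(c - 6);  c**3 - 3*c**2 - 46*c + 168 = (c - 6)*(c + 7)*(c - 4)
Cancel the common factors (c + 7), (c - 6).

5/(c - 4)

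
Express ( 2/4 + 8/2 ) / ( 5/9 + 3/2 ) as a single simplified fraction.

Numerator: 2/4 + 8/2 = 9/2
Denominator: 5/9 + 3/2 = 37/18
Divide: (9/2) · (18/37) = 81/37

81/37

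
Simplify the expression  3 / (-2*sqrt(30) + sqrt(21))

(-2*sqrt(30) - sqrt(21))/33

Multiply numerator and denominator by sqrt(21) + 2*sqrt(30).
Denominator becomes -99; numerator becomes 3*sqrt(21) + 6*sqrt(30).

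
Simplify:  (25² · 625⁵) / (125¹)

5^21

25² = 5^4; 625⁵ = 5^20; 125¹ = 5^3
Combine exponents: 5^21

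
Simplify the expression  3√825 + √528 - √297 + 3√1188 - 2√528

26*√33

3√825 = 15*√33; √528 = 4*√33; √297 = 3*√33; 3√1188 = 18*√33; 2√528 = 8*√33
Combine: (15 + 4 - 3 + 18 - 8)·√33 = 26*√33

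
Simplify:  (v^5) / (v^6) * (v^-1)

v^(-2)

Quotient: (v^-1)
Multiply by (v^-1): add exponents.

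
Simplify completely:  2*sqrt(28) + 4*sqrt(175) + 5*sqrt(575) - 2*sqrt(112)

16*sqrt(7) + 25*sqrt(23)

2*sqrt(28) = 4*sqrt(7); 4*sqrt(175) = 20*sqrt(7); 5*sqrt(575) = 25*sqrt(23); 2*sqrt(112) = 8*sqrt(7)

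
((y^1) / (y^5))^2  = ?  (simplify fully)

y^(-8)

Inside the bracket: (y^-4)
Raise to the power 2: (y^-8)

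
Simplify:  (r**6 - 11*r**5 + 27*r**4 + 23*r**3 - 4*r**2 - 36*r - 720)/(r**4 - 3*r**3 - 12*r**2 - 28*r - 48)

r**2 - 8*r + 15

Factor: r**6 - 11*r**5 + 27*r**4 + 23*r**3 - 4*r**2 - 36*r - 720 = (r - 6)*(r - 3)*(r**2 + r + 4)*(r + 2)*(r - 5);  r**4 - 3*r**3 - 12*r**2 - 28*r - 48 = (r - 6)*(r**2 + r + 4)*(r + 2)
Cancel the common factors (r**2 + r + 4), (r + 2), (r - 6).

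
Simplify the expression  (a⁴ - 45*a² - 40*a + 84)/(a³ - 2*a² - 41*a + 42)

Factor: a⁴ - 45*a² - 40*a + 84 = (a + 6)·(a + 2)·(a - 7)·(a - 1);  a³ - 2*a² - 41*a + 42 = (a + 6)·(a - 1)·(a - 7)
Cancel the common factors (a - 1), (a - 7), (a + 6).

a + 2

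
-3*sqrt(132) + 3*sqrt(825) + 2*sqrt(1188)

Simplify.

21*sqrt(33)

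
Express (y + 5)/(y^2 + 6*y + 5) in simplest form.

1/(y + 1)

Factor: y^2 + 6*y + 5 = (y + 5)*(y + 1)
Cancel the common factor (y + 5).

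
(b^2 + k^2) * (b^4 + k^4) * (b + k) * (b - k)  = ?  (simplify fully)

b^8 - k^8

Telescope via difference of squares: (b+k)(b-k) = b^2 - k^2, then repeat with the next factor.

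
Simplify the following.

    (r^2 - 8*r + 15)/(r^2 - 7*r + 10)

Factor: r^2 - 8*r + 15 = (r - 3)*(r - 5);  r^2 - 7*r + 10 = (r - 5)*(r - 2)
Cancel the common factor (r - 5).

(r - 3)/(r - 2)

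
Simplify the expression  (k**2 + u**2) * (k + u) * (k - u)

Pair the conjugate factors: (k+u)(k-u) = k**2 - u**2, then repeat with the next factor.

k**4 - u**4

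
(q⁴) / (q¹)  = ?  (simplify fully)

q³

Quotient: q³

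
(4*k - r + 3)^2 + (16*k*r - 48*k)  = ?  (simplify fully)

(4*k + r - 3)^2

After expansion: 16*k^2 + 8*k*r - 24*k + r^2 - 6*r + 9 — a perfect-square trinomial.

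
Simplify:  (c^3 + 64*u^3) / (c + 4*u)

(4*u)^3 + c^3 = (c + 4*u)(c^2 - 4*c*u + 16*u^2).

c^2 - 4*c*u + 16*u^2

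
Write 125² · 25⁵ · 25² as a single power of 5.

5^20

125² = 5^6; 25⁵ = 5^10; 25² = 5^4
Combine exponents: 5^20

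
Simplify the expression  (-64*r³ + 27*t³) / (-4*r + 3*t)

16*r² + 12*r*t + 9*t²

Apply the difference-of-cubes factorisation and cancel (-4*r + 3*t).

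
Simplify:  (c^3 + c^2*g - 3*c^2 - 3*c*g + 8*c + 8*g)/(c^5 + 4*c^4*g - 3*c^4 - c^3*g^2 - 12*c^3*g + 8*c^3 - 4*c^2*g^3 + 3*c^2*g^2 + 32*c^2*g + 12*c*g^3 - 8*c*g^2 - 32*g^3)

Factor: c^3 + c^2*g - 3*c^2 - 3*c*g + 8*c + 8*g = (c + g)*(c^2 - 3*c + 8);  c^5 + 4*c^4*g - 3*c^4 - c^3*g^2 - 12*c^3*g + 8*c^3 - 4*c^2*g^3 + 3*c^2*g^2 + 32*c^2*g + 12*c*g^3 - 8*c*g^2 - 32*g^3 = (c + g)*(c^2 - 3*c + 8)*(c + 4*g)*(c - g)
Cancel the common factors (c^2 - 3*c + 8), (c + g).

1/(c^2 + 3*c*g - 4*g^2)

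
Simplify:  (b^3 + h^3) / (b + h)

Factor as (a+b)(a^2-ab+b^2) with a=b, b=h.

b^2 - b*h + h^2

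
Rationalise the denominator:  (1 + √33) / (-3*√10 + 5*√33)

(3*√10 + 5*√33 + 3*√330 + 165)/735

Multiply numerator and denominator by 3*√10 + 5*√33.
Denominator becomes 735; numerator becomes 3*√10 + 5*√33 + 3*√330 + 165.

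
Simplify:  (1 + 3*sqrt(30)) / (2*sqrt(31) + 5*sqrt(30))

Multiply numerator and denominator by -2*sqrt(31) + 5*sqrt(30).
Denominator becomes 626; numerator becomes -6*sqrt(930) - 2*sqrt(31) + 5*sqrt(30) + 450.

(-6*sqrt(930) - 2*sqrt(31) + 5*sqrt(30) + 450)/626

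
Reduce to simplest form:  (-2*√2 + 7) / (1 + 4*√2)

(-23 + 30*√2)/31

Multiply numerator and denominator by -4*√2 + 1.
Denominator becomes -31; numerator becomes -30*√2 + 23.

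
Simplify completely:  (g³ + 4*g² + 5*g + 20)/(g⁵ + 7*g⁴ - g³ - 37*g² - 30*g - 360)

1/(g² + 3*g - 18)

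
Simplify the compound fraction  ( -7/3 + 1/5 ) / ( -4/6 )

Numerator: -7/3 + 1/5 = -32/15
Denominator: -4/6 = -2/3
Divide: (-32/15) · (-3/2) = 16/5

16/5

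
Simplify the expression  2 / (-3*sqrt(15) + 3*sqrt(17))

(sqrt(15) + sqrt(17))/3

Multiply numerator and denominator by 3*sqrt(15) + 3*sqrt(17).
Denominator becomes 18; numerator becomes 6*sqrt(15) + 6*sqrt(17).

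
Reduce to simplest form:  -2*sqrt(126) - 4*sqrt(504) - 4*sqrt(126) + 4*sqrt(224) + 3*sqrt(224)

2*sqrt(126) = 6*sqrt(14); 4*sqrt(504) = 24*sqrt(14); 4*sqrt(126) = 12*sqrt(14); 4*sqrt(224) = 16*sqrt(14); 3*sqrt(224) = 12*sqrt(14)
Combine: (-6 - 24 - 12 + 16 + 12)·sqrt(14) = -14*sqrt(14)

-14*sqrt(14)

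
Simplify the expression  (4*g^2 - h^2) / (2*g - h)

Difference of squares: factor out (2*g - h).

2*g + h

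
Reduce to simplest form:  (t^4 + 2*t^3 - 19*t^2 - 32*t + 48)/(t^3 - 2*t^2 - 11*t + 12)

Factor: t^4 + 2*t^3 - 19*t^2 - 32*t + 48 = (t - 1)*(t + 3)*(t + 4)*(t - 4);  t^3 - 2*t^2 - 11*t + 12 = (t + 3)*(t - 1)*(t - 4)
Cancel the common factors (t - 1), (t - 4), (t + 3).

t + 4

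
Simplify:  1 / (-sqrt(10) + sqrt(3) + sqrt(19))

Group as (sqrt(3) + sqrt(19)) - sqrt(10); multiply by (sqrt(3) + sqrt(19)) + sqrt(10), then rationalise the remaining surd.

(-6*sqrt(10) - 3*sqrt(19) + 13*sqrt(3) + sqrt(570))/42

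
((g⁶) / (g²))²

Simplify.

Inside the bracket: g⁴
Raise to the power 2: g⁸

g⁸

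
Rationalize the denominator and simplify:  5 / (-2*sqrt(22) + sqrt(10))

Multiply numerator and denominator by sqrt(10) + 2*sqrt(22).
Denominator becomes -78; numerator becomes 5*sqrt(10) + 10*sqrt(22).

(-10*sqrt(22) - 5*sqrt(10))/78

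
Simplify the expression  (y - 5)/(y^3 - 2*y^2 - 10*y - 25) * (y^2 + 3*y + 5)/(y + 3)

1/(y + 3)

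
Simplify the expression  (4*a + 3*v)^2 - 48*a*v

Expand the square and combine the 48*a*v term.

(4*a - 3*v)^2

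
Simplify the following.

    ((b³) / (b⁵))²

Inside the bracket: (b^-2)
Raise to the power 2: (b^-4)

b^(-4)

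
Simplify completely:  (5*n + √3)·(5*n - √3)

(5*n)^2 - (√3)^2 = 25*n² - 3.

25*n² - 3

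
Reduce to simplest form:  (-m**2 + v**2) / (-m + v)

m + v

Difference of squares: factor out (-m + v).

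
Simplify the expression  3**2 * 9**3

3**8

3**2 = 3**2; 9**3 = 3**6
Combine exponents: 3**8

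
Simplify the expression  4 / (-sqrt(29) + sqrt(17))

(-sqrt(29) - sqrt(17))/3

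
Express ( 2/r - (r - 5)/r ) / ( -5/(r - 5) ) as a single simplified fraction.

(r**2 - 12*r + 35)/(5*r)

Numerator: 2/r - (r - 5)/r = (-r + 7)/r
Denominator: -5/(r - 5) = -5/(r - 5)
Divide: ((-r + 7)/r) · (-r/5 + 1) = (r**2 - 12*r + 35)/(5*r)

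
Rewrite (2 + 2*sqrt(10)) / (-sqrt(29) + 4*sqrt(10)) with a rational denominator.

Multiply numerator and denominator by sqrt(29) + 4*sqrt(10).
Denominator becomes 131; numerator becomes 2*sqrt(29) + 8*sqrt(10) + 2*sqrt(290) + 80.

(2*sqrt(29) + 8*sqrt(10) + 2*sqrt(290) + 80)/131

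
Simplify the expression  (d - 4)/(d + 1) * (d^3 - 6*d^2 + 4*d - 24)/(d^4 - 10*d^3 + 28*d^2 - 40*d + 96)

1/(d + 1)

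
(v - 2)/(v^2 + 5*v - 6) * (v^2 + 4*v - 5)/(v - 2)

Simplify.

Factor: v^2 + 5*v - 6 = (v - 1)*(v + 6);  v^2 + 4*v - 5 = (v - 1)*(v + 5)
Cancel the common factors (v - 2), (v - 1).

(v + 5)/(v + 6)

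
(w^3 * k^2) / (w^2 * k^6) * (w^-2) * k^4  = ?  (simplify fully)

Quotient: w^1 * (k^-4)
Multiply by (w^-2) * k^4: add exponents.

1/w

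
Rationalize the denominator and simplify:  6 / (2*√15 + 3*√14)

(-2*√15 + 3*√14)/11

Multiply numerator and denominator by -3*√14 + 2*√15.
Denominator becomes -66; numerator becomes -18*√14 + 12*√15.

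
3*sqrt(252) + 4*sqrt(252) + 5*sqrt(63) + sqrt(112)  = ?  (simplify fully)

61*sqrt(7)

3*sqrt(252) = 18*sqrt(7); 4*sqrt(252) = 24*sqrt(7); 5*sqrt(63) = 15*sqrt(7); sqrt(112) = 4*sqrt(7)
Combine: (18 + 24 + 15 + 4)·sqrt(7) = 61*sqrt(7)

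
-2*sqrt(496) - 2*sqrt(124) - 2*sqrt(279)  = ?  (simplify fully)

2*sqrt(496) = 8*sqrt(31); 2*sqrt(124) = 4*sqrt(31); 2*sqrt(279) = 6*sqrt(31)
Combine: (-8 - 4 - 6)·sqrt(31) = -18*sqrt(31)

-18*sqrt(31)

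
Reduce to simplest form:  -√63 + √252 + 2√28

√63 = 3*√7; √252 = 6*√7; 2√28 = 4*√7
Combine: (-3 + 6 + 4)·√7 = 7*√7

7*√7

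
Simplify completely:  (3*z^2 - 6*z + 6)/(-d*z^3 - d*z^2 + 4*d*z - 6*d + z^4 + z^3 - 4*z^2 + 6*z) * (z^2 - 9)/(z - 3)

Factor: 3*z^2 - 6*z + 6 = 3*(z^2 - 2*z + 2);  -d*z^3 - d*z^2 + 4*d*z - 6*d + z^4 + z^3 - 4*z^2 + 6*z = (-d + z)*(z + 3)*(z^2 - 2*z + 2);  z^2 - 9 = (z + 3)*(z - 3)
Cancel the common factors (z^2 - 2*z + 2), (z + 3), (z - 3).

3/(-d + z)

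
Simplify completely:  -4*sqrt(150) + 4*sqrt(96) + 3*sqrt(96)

8*sqrt(6)

4*sqrt(150) = 20*sqrt(6); 4*sqrt(96) = 16*sqrt(6); 3*sqrt(96) = 12*sqrt(6)
Combine: (-20 + 16 + 12)·sqrt(6) = 8*sqrt(6)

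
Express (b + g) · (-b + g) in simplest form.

-b² + g²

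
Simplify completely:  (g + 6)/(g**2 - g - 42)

1/(g - 7)

Factor: g**2 - g - 42 = (g + 6)*(g - 7)
Cancel the common factor (g + 6).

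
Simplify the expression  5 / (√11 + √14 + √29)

Group as (√11 + √14) + √29; multiply by (√11 + √14) - √29, then rationalise the remaining surd.

(-√4466 - 2*√29 + 13*√14 + 16*√11)/60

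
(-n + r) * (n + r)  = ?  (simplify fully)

Pair the conjugate factors: (r+n)(r-n) = -n^2 + r^2.

-n^2 + r^2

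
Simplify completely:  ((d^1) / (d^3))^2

d^(-4)

Inside the bracket: (d^-2)
Raise to the power 2: (d^-4)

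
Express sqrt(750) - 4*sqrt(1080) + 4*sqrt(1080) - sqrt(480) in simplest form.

sqrt(30)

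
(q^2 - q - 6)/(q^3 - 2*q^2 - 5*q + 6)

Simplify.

1/(q - 1)

Factor: q^2 - q - 6 = (q - 3)*(q + 2);  q^3 - 2*q^2 - 5*q + 6 = (q - 3)*(q + 2)*(q - 1)
Cancel the common factors (q - 3), (q + 2).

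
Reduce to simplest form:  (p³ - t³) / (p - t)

Factor as (a-b)(a^2+ab+b^2) with a=p, b=t.

p² + p*t + t²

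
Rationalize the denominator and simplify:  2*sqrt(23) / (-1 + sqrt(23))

Multiply numerator and denominator by -sqrt(23) - 1.
Denominator becomes -22; numerator becomes -46 - 2*sqrt(23).

(sqrt(23) + 23)/11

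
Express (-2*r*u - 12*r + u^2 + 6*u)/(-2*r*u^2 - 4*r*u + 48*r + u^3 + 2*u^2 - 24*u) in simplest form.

Factor: -2*r*u - 12*r + u^2 + 6*u = (-2*r + u)*(u + 6);  -2*r*u^2 - 4*r*u + 48*r + u^3 + 2*u^2 - 24*u = (-2*r + u)*(u + 6)*(u - 4)
Cancel the common factors (-2*r + u), (u + 6).

1/(u - 4)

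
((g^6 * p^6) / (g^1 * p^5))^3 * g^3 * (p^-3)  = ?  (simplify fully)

Inside the bracket: g^5 * p^1
Raise to the power 3: g^15 * p^3
Multiply by g^3 * (p^-3): add exponents.

g^18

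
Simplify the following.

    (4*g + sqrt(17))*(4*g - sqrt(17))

(4*g)^2 - (sqrt(17))^2 = 16*g^2 - 17.

16*g^2 - 17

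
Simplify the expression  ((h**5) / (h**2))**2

h**6

Inside the bracket: h**3
Raise to the power 2: h**6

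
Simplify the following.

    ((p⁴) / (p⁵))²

Inside the bracket: (p^-1)
Raise to the power 2: (p^-2)

p^(-2)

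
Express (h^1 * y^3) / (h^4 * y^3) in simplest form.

h^(-3)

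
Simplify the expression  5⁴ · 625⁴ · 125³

5⁴ = 5^4; 625⁴ = 5^16; 125³ = 5^9
Combine exponents: 5^29

5^29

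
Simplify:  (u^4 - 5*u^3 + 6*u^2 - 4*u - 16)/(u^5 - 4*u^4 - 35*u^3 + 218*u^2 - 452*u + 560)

Factor: u^4 - 5*u^3 + 6*u^2 - 4*u - 16 = (u - 4)*(u^2 - 2*u + 4)*(u + 1);  u^5 - 4*u^4 - 35*u^3 + 218*u^2 - 452*u + 560 = (u^2 - 2*u + 4)*(u - 4)*(u + 7)*(u - 5)
Cancel the common factors (u^2 - 2*u + 4), (u - 4).

(u + 1)/(u^2 + 2*u - 35)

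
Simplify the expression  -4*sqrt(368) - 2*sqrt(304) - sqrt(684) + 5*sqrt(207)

-14*sqrt(19) - sqrt(23)

4*sqrt(368) = 16*sqrt(23); 2*sqrt(304) = 8*sqrt(19); sqrt(684) = 6*sqrt(19); 5*sqrt(207) = 15*sqrt(23)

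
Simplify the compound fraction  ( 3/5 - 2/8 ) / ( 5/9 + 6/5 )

63/316

Numerator: 3/5 - 2/8 = 7/20
Denominator: 5/9 + 6/5 = 79/45
Divide: (7/20) · (45/79) = 63/316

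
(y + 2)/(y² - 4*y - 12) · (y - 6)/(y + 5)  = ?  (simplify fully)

1/(y + 5)

Factor: y² - 4*y - 12 = (y - 6)·(y + 2)
Cancel the common factors (y - 6), (y + 2).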